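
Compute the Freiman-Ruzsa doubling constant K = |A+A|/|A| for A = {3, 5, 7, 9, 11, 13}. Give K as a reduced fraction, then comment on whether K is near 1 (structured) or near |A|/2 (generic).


|A| = 6.
Compute A + A by enumerating all 36 pairs.
A + A = {6, 8, 10, 12, 14, 16, 18, 20, 22, 24, 26}, so |A + A| = 11.
K = |A + A| / |A| = 11/6 (already in lowest terms) ≈ 1.8333.
Reference: AP of size 6 gives K = 11/6 ≈ 1.8333; a fully generic set of size 6 gives K ≈ 3.5000.

|A| = 6, |A + A| = 11, K = 11/6.


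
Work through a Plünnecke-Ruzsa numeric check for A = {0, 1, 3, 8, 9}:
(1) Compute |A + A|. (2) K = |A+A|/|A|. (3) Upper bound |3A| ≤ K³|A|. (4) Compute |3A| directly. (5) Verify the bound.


|A| = 5.
Step 1: Compute A + A by enumerating all 25 pairs.
A + A = {0, 1, 2, 3, 4, 6, 8, 9, 10, 11, 12, 16, 17, 18}, so |A + A| = 14.
Step 2: Doubling constant K = |A + A|/|A| = 14/5 = 14/5 ≈ 2.8000.
Step 3: Plünnecke-Ruzsa gives |3A| ≤ K³·|A| = (2.8000)³ · 5 ≈ 109.7600.
Step 4: Compute 3A = A + A + A directly by enumerating all triples (a,b,c) ∈ A³; |3A| = 26.
Step 5: Check 26 ≤ 109.7600? Yes ✓.

K = 14/5, Plünnecke-Ruzsa bound K³|A| ≈ 109.7600, |3A| = 26, inequality holds.


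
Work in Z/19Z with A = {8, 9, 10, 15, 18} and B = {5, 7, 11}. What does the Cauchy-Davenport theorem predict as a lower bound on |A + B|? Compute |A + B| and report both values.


Cauchy-Davenport: |A + B| ≥ min(p, |A| + |B| - 1) for A, B nonempty in Z/pZ.
|A| = 5, |B| = 3, p = 19.
CD lower bound = min(19, 5 + 3 - 1) = min(19, 7) = 7.
Compute A + B mod 19 directly:
a = 8: 8+5=13, 8+7=15, 8+11=0
a = 9: 9+5=14, 9+7=16, 9+11=1
a = 10: 10+5=15, 10+7=17, 10+11=2
a = 15: 15+5=1, 15+7=3, 15+11=7
a = 18: 18+5=4, 18+7=6, 18+11=10
A + B = {0, 1, 2, 3, 4, 6, 7, 10, 13, 14, 15, 16, 17}, so |A + B| = 13.
Verify: 13 ≥ 7? Yes ✓.

CD lower bound = 7, actual |A + B| = 13.


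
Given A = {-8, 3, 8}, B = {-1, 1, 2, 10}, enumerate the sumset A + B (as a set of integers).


A + B = {a + b : a ∈ A, b ∈ B}.
Enumerate all |A|·|B| = 3·4 = 12 pairs (a, b) and collect distinct sums.
a = -8: -8+-1=-9, -8+1=-7, -8+2=-6, -8+10=2
a = 3: 3+-1=2, 3+1=4, 3+2=5, 3+10=13
a = 8: 8+-1=7, 8+1=9, 8+2=10, 8+10=18
Collecting distinct sums: A + B = {-9, -7, -6, 2, 4, 5, 7, 9, 10, 13, 18}
|A + B| = 11

A + B = {-9, -7, -6, 2, 4, 5, 7, 9, 10, 13, 18}


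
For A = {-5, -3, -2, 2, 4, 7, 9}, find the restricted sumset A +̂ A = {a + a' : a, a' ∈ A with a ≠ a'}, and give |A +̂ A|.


Restricted sumset: A +̂ A = {a + a' : a ∈ A, a' ∈ A, a ≠ a'}.
Equivalently, take A + A and drop any sum 2a that is achievable ONLY as a + a for a ∈ A (i.e. sums representable only with equal summands).
Enumerate pairs (a, a') with a < a' (symmetric, so each unordered pair gives one sum; this covers all a ≠ a'):
  -5 + -3 = -8
  -5 + -2 = -7
  -5 + 2 = -3
  -5 + 4 = -1
  -5 + 7 = 2
  -5 + 9 = 4
  -3 + -2 = -5
  -3 + 2 = -1
  -3 + 4 = 1
  -3 + 7 = 4
  -3 + 9 = 6
  -2 + 2 = 0
  -2 + 4 = 2
  -2 + 7 = 5
  -2 + 9 = 7
  2 + 4 = 6
  2 + 7 = 9
  2 + 9 = 11
  4 + 7 = 11
  4 + 9 = 13
  7 + 9 = 16
Collected distinct sums: {-8, -7, -5, -3, -1, 0, 1, 2, 4, 5, 6, 7, 9, 11, 13, 16}
|A +̂ A| = 16
(Reference bound: |A +̂ A| ≥ 2|A| - 3 for |A| ≥ 2, with |A| = 7 giving ≥ 11.)

|A +̂ A| = 16


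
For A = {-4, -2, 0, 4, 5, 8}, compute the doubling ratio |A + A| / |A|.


|A| = 6.
Compute A + A by enumerating all 36 pairs.
A + A = {-8, -6, -4, -2, 0, 1, 2, 3, 4, 5, 6, 8, 9, 10, 12, 13, 16}, so |A + A| = 17.
K = |A + A| / |A| = 17/6 (already in lowest terms) ≈ 2.8333.
Reference: AP of size 6 gives K = 11/6 ≈ 1.8333; a fully generic set of size 6 gives K ≈ 3.5000.

|A| = 6, |A + A| = 17, K = 17/6.


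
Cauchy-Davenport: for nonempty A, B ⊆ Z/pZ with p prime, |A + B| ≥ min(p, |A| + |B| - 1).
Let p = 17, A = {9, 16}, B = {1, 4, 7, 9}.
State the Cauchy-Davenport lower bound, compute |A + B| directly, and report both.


Cauchy-Davenport: |A + B| ≥ min(p, |A| + |B| - 1) for A, B nonempty in Z/pZ.
|A| = 2, |B| = 4, p = 17.
CD lower bound = min(17, 2 + 4 - 1) = min(17, 5) = 5.
Compute A + B mod 17 directly:
a = 9: 9+1=10, 9+4=13, 9+7=16, 9+9=1
a = 16: 16+1=0, 16+4=3, 16+7=6, 16+9=8
A + B = {0, 1, 3, 6, 8, 10, 13, 16}, so |A + B| = 8.
Verify: 8 ≥ 5? Yes ✓.

CD lower bound = 5, actual |A + B| = 8.


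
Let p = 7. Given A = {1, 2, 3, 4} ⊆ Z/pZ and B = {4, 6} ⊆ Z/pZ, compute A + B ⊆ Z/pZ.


Work in Z/7Z: reduce every sum a + b modulo 7.
Enumerate all 8 pairs:
a = 1: 1+4=5, 1+6=0
a = 2: 2+4=6, 2+6=1
a = 3: 3+4=0, 3+6=2
a = 4: 4+4=1, 4+6=3
Distinct residues collected: {0, 1, 2, 3, 5, 6}
|A + B| = 6 (out of 7 total residues).

A + B = {0, 1, 2, 3, 5, 6}


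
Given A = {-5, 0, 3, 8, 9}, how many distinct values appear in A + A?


A + A = {a + a' : a, a' ∈ A}; |A| = 5.
General bounds: 2|A| - 1 ≤ |A + A| ≤ |A|(|A|+1)/2, i.e. 9 ≤ |A + A| ≤ 15.
Lower bound 2|A|-1 is attained iff A is an arithmetic progression.
Enumerate sums a + a' for a ≤ a' (symmetric, so this suffices):
a = -5: -5+-5=-10, -5+0=-5, -5+3=-2, -5+8=3, -5+9=4
a = 0: 0+0=0, 0+3=3, 0+8=8, 0+9=9
a = 3: 3+3=6, 3+8=11, 3+9=12
a = 8: 8+8=16, 8+9=17
a = 9: 9+9=18
Distinct sums: {-10, -5, -2, 0, 3, 4, 6, 8, 9, 11, 12, 16, 17, 18}
|A + A| = 14

|A + A| = 14


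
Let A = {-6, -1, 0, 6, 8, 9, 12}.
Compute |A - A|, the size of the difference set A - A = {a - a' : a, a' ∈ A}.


A - A = {a - a' : a, a' ∈ A}; |A| = 7.
Bounds: 2|A|-1 ≤ |A - A| ≤ |A|² - |A| + 1, i.e. 13 ≤ |A - A| ≤ 43.
Note: 0 ∈ A - A always (from a - a). The set is symmetric: if d ∈ A - A then -d ∈ A - A.
Enumerate nonzero differences d = a - a' with a > a' (then include -d):
Positive differences: {1, 2, 3, 4, 5, 6, 7, 8, 9, 10, 12, 13, 14, 15, 18}
Full difference set: {0} ∪ (positive diffs) ∪ (negative diffs).
|A - A| = 1 + 2·15 = 31 (matches direct enumeration: 31).

|A - A| = 31


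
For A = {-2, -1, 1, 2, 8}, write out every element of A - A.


A - A = {a - a' : a, a' ∈ A}.
Compute a - a' for each ordered pair (a, a'):
a = -2: -2--2=0, -2--1=-1, -2-1=-3, -2-2=-4, -2-8=-10
a = -1: -1--2=1, -1--1=0, -1-1=-2, -1-2=-3, -1-8=-9
a = 1: 1--2=3, 1--1=2, 1-1=0, 1-2=-1, 1-8=-7
a = 2: 2--2=4, 2--1=3, 2-1=1, 2-2=0, 2-8=-6
a = 8: 8--2=10, 8--1=9, 8-1=7, 8-2=6, 8-8=0
Collecting distinct values (and noting 0 appears from a-a):
A - A = {-10, -9, -7, -6, -4, -3, -2, -1, 0, 1, 2, 3, 4, 6, 7, 9, 10}
|A - A| = 17

A - A = {-10, -9, -7, -6, -4, -3, -2, -1, 0, 1, 2, 3, 4, 6, 7, 9, 10}


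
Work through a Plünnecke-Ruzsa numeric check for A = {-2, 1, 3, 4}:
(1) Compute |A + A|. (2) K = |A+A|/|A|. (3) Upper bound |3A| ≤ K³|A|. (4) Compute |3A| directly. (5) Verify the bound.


|A| = 4.
Step 1: Compute A + A by enumerating all 16 pairs.
A + A = {-4, -1, 1, 2, 4, 5, 6, 7, 8}, so |A + A| = 9.
Step 2: Doubling constant K = |A + A|/|A| = 9/4 = 9/4 ≈ 2.2500.
Step 3: Plünnecke-Ruzsa gives |3A| ≤ K³·|A| = (2.2500)³ · 4 ≈ 45.5625.
Step 4: Compute 3A = A + A + A directly by enumerating all triples (a,b,c) ∈ A³; |3A| = 15.
Step 5: Check 15 ≤ 45.5625? Yes ✓.

K = 9/4, Plünnecke-Ruzsa bound K³|A| ≈ 45.5625, |3A| = 15, inequality holds.


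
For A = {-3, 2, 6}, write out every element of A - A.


A - A = {a - a' : a, a' ∈ A}.
Compute a - a' for each ordered pair (a, a'):
a = -3: -3--3=0, -3-2=-5, -3-6=-9
a = 2: 2--3=5, 2-2=0, 2-6=-4
a = 6: 6--3=9, 6-2=4, 6-6=0
Collecting distinct values (and noting 0 appears from a-a):
A - A = {-9, -5, -4, 0, 4, 5, 9}
|A - A| = 7

A - A = {-9, -5, -4, 0, 4, 5, 9}


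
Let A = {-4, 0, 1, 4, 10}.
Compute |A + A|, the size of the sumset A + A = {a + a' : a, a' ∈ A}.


A + A = {a + a' : a, a' ∈ A}; |A| = 5.
General bounds: 2|A| - 1 ≤ |A + A| ≤ |A|(|A|+1)/2, i.e. 9 ≤ |A + A| ≤ 15.
Lower bound 2|A|-1 is attained iff A is an arithmetic progression.
Enumerate sums a + a' for a ≤ a' (symmetric, so this suffices):
a = -4: -4+-4=-8, -4+0=-4, -4+1=-3, -4+4=0, -4+10=6
a = 0: 0+0=0, 0+1=1, 0+4=4, 0+10=10
a = 1: 1+1=2, 1+4=5, 1+10=11
a = 4: 4+4=8, 4+10=14
a = 10: 10+10=20
Distinct sums: {-8, -4, -3, 0, 1, 2, 4, 5, 6, 8, 10, 11, 14, 20}
|A + A| = 14

|A + A| = 14


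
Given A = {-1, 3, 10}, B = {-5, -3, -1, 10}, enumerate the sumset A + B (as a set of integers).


A + B = {a + b : a ∈ A, b ∈ B}.
Enumerate all |A|·|B| = 3·4 = 12 pairs (a, b) and collect distinct sums.
a = -1: -1+-5=-6, -1+-3=-4, -1+-1=-2, -1+10=9
a = 3: 3+-5=-2, 3+-3=0, 3+-1=2, 3+10=13
a = 10: 10+-5=5, 10+-3=7, 10+-1=9, 10+10=20
Collecting distinct sums: A + B = {-6, -4, -2, 0, 2, 5, 7, 9, 13, 20}
|A + B| = 10

A + B = {-6, -4, -2, 0, 2, 5, 7, 9, 13, 20}


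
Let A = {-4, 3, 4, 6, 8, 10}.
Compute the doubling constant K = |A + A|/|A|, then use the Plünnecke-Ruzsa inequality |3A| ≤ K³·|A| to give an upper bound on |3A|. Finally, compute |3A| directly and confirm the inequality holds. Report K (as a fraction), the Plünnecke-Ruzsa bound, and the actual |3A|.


|A| = 6.
Step 1: Compute A + A by enumerating all 36 pairs.
A + A = {-8, -1, 0, 2, 4, 6, 7, 8, 9, 10, 11, 12, 13, 14, 16, 18, 20}, so |A + A| = 17.
Step 2: Doubling constant K = |A + A|/|A| = 17/6 = 17/6 ≈ 2.8333.
Step 3: Plünnecke-Ruzsa gives |3A| ≤ K³·|A| = (2.8333)³ · 6 ≈ 136.4722.
Step 4: Compute 3A = A + A + A directly by enumerating all triples (a,b,c) ∈ A³; |3A| = 31.
Step 5: Check 31 ≤ 136.4722? Yes ✓.

K = 17/6, Plünnecke-Ruzsa bound K³|A| ≈ 136.4722, |3A| = 31, inequality holds.


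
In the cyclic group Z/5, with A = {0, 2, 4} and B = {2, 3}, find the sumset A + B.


Work in Z/5Z: reduce every sum a + b modulo 5.
Enumerate all 6 pairs:
a = 0: 0+2=2, 0+3=3
a = 2: 2+2=4, 2+3=0
a = 4: 4+2=1, 4+3=2
Distinct residues collected: {0, 1, 2, 3, 4}
|A + B| = 5 (out of 5 total residues).

A + B = {0, 1, 2, 3, 4}


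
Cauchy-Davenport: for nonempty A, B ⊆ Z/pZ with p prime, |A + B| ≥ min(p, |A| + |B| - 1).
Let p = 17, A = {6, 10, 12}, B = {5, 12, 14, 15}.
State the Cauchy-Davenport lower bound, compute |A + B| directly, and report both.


Cauchy-Davenport: |A + B| ≥ min(p, |A| + |B| - 1) for A, B nonempty in Z/pZ.
|A| = 3, |B| = 4, p = 17.
CD lower bound = min(17, 3 + 4 - 1) = min(17, 6) = 6.
Compute A + B mod 17 directly:
a = 6: 6+5=11, 6+12=1, 6+14=3, 6+15=4
a = 10: 10+5=15, 10+12=5, 10+14=7, 10+15=8
a = 12: 12+5=0, 12+12=7, 12+14=9, 12+15=10
A + B = {0, 1, 3, 4, 5, 7, 8, 9, 10, 11, 15}, so |A + B| = 11.
Verify: 11 ≥ 6? Yes ✓.

CD lower bound = 6, actual |A + B| = 11.


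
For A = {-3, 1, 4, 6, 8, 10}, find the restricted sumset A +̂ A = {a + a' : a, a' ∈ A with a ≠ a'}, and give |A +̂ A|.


Restricted sumset: A +̂ A = {a + a' : a ∈ A, a' ∈ A, a ≠ a'}.
Equivalently, take A + A and drop any sum 2a that is achievable ONLY as a + a for a ∈ A (i.e. sums representable only with equal summands).
Enumerate pairs (a, a') with a < a' (symmetric, so each unordered pair gives one sum; this covers all a ≠ a'):
  -3 + 1 = -2
  -3 + 4 = 1
  -3 + 6 = 3
  -3 + 8 = 5
  -3 + 10 = 7
  1 + 4 = 5
  1 + 6 = 7
  1 + 8 = 9
  1 + 10 = 11
  4 + 6 = 10
  4 + 8 = 12
  4 + 10 = 14
  6 + 8 = 14
  6 + 10 = 16
  8 + 10 = 18
Collected distinct sums: {-2, 1, 3, 5, 7, 9, 10, 11, 12, 14, 16, 18}
|A +̂ A| = 12
(Reference bound: |A +̂ A| ≥ 2|A| - 3 for |A| ≥ 2, with |A| = 6 giving ≥ 9.)

|A +̂ A| = 12


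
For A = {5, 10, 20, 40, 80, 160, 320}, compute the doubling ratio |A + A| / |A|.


|A| = 7.
Compute A + A by enumerating all 49 pairs.
A + A = {10, 15, 20, 25, 30, 40, 45, 50, 60, 80, 85, 90, 100, 120, 160, 165, 170, 180, 200, 240, 320, 325, 330, 340, 360, 400, 480, 640}, so |A + A| = 28.
K = |A + A| / |A| = 28/7 = 4/1 ≈ 4.0000.
Reference: AP of size 7 gives K = 13/7 ≈ 1.8571; a fully generic set of size 7 gives K ≈ 4.0000.

|A| = 7, |A + A| = 28, K = 28/7 = 4/1.


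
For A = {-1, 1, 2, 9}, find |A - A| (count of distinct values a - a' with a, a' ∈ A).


A - A = {a - a' : a, a' ∈ A}; |A| = 4.
Bounds: 2|A|-1 ≤ |A - A| ≤ |A|² - |A| + 1, i.e. 7 ≤ |A - A| ≤ 13.
Note: 0 ∈ A - A always (from a - a). The set is symmetric: if d ∈ A - A then -d ∈ A - A.
Enumerate nonzero differences d = a - a' with a > a' (then include -d):
Positive differences: {1, 2, 3, 7, 8, 10}
Full difference set: {0} ∪ (positive diffs) ∪ (negative diffs).
|A - A| = 1 + 2·6 = 13 (matches direct enumeration: 13).

|A - A| = 13


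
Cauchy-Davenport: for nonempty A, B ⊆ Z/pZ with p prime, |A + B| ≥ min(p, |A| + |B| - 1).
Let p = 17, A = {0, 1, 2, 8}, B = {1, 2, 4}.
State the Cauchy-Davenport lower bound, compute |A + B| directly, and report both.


Cauchy-Davenport: |A + B| ≥ min(p, |A| + |B| - 1) for A, B nonempty in Z/pZ.
|A| = 4, |B| = 3, p = 17.
CD lower bound = min(17, 4 + 3 - 1) = min(17, 6) = 6.
Compute A + B mod 17 directly:
a = 0: 0+1=1, 0+2=2, 0+4=4
a = 1: 1+1=2, 1+2=3, 1+4=5
a = 2: 2+1=3, 2+2=4, 2+4=6
a = 8: 8+1=9, 8+2=10, 8+4=12
A + B = {1, 2, 3, 4, 5, 6, 9, 10, 12}, so |A + B| = 9.
Verify: 9 ≥ 6? Yes ✓.

CD lower bound = 6, actual |A + B| = 9.


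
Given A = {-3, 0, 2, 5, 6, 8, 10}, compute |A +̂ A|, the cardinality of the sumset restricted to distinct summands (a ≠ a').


Restricted sumset: A +̂ A = {a + a' : a ∈ A, a' ∈ A, a ≠ a'}.
Equivalently, take A + A and drop any sum 2a that is achievable ONLY as a + a for a ∈ A (i.e. sums representable only with equal summands).
Enumerate pairs (a, a') with a < a' (symmetric, so each unordered pair gives one sum; this covers all a ≠ a'):
  -3 + 0 = -3
  -3 + 2 = -1
  -3 + 5 = 2
  -3 + 6 = 3
  -3 + 8 = 5
  -3 + 10 = 7
  0 + 2 = 2
  0 + 5 = 5
  0 + 6 = 6
  0 + 8 = 8
  0 + 10 = 10
  2 + 5 = 7
  2 + 6 = 8
  2 + 8 = 10
  2 + 10 = 12
  5 + 6 = 11
  5 + 8 = 13
  5 + 10 = 15
  6 + 8 = 14
  6 + 10 = 16
  8 + 10 = 18
Collected distinct sums: {-3, -1, 2, 3, 5, 6, 7, 8, 10, 11, 12, 13, 14, 15, 16, 18}
|A +̂ A| = 16
(Reference bound: |A +̂ A| ≥ 2|A| - 3 for |A| ≥ 2, with |A| = 7 giving ≥ 11.)

|A +̂ A| = 16


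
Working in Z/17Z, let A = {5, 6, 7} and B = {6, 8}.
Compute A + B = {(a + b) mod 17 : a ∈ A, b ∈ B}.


Work in Z/17Z: reduce every sum a + b modulo 17.
Enumerate all 6 pairs:
a = 5: 5+6=11, 5+8=13
a = 6: 6+6=12, 6+8=14
a = 7: 7+6=13, 7+8=15
Distinct residues collected: {11, 12, 13, 14, 15}
|A + B| = 5 (out of 17 total residues).

A + B = {11, 12, 13, 14, 15}


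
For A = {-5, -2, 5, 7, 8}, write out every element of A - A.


A - A = {a - a' : a, a' ∈ A}.
Compute a - a' for each ordered pair (a, a'):
a = -5: -5--5=0, -5--2=-3, -5-5=-10, -5-7=-12, -5-8=-13
a = -2: -2--5=3, -2--2=0, -2-5=-7, -2-7=-9, -2-8=-10
a = 5: 5--5=10, 5--2=7, 5-5=0, 5-7=-2, 5-8=-3
a = 7: 7--5=12, 7--2=9, 7-5=2, 7-7=0, 7-8=-1
a = 8: 8--5=13, 8--2=10, 8-5=3, 8-7=1, 8-8=0
Collecting distinct values (and noting 0 appears from a-a):
A - A = {-13, -12, -10, -9, -7, -3, -2, -1, 0, 1, 2, 3, 7, 9, 10, 12, 13}
|A - A| = 17

A - A = {-13, -12, -10, -9, -7, -3, -2, -1, 0, 1, 2, 3, 7, 9, 10, 12, 13}


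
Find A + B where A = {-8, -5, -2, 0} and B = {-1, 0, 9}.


A + B = {a + b : a ∈ A, b ∈ B}.
Enumerate all |A|·|B| = 4·3 = 12 pairs (a, b) and collect distinct sums.
a = -8: -8+-1=-9, -8+0=-8, -8+9=1
a = -5: -5+-1=-6, -5+0=-5, -5+9=4
a = -2: -2+-1=-3, -2+0=-2, -2+9=7
a = 0: 0+-1=-1, 0+0=0, 0+9=9
Collecting distinct sums: A + B = {-9, -8, -6, -5, -3, -2, -1, 0, 1, 4, 7, 9}
|A + B| = 12

A + B = {-9, -8, -6, -5, -3, -2, -1, 0, 1, 4, 7, 9}


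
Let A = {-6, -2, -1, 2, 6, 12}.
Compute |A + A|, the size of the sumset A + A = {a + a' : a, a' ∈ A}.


A + A = {a + a' : a, a' ∈ A}; |A| = 6.
General bounds: 2|A| - 1 ≤ |A + A| ≤ |A|(|A|+1)/2, i.e. 11 ≤ |A + A| ≤ 21.
Lower bound 2|A|-1 is attained iff A is an arithmetic progression.
Enumerate sums a + a' for a ≤ a' (symmetric, so this suffices):
a = -6: -6+-6=-12, -6+-2=-8, -6+-1=-7, -6+2=-4, -6+6=0, -6+12=6
a = -2: -2+-2=-4, -2+-1=-3, -2+2=0, -2+6=4, -2+12=10
a = -1: -1+-1=-2, -1+2=1, -1+6=5, -1+12=11
a = 2: 2+2=4, 2+6=8, 2+12=14
a = 6: 6+6=12, 6+12=18
a = 12: 12+12=24
Distinct sums: {-12, -8, -7, -4, -3, -2, 0, 1, 4, 5, 6, 8, 10, 11, 12, 14, 18, 24}
|A + A| = 18

|A + A| = 18


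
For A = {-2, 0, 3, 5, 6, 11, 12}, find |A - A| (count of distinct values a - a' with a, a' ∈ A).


A - A = {a - a' : a, a' ∈ A}; |A| = 7.
Bounds: 2|A|-1 ≤ |A - A| ≤ |A|² - |A| + 1, i.e. 13 ≤ |A - A| ≤ 43.
Note: 0 ∈ A - A always (from a - a). The set is symmetric: if d ∈ A - A then -d ∈ A - A.
Enumerate nonzero differences d = a - a' with a > a' (then include -d):
Positive differences: {1, 2, 3, 5, 6, 7, 8, 9, 11, 12, 13, 14}
Full difference set: {0} ∪ (positive diffs) ∪ (negative diffs).
|A - A| = 1 + 2·12 = 25 (matches direct enumeration: 25).

|A - A| = 25


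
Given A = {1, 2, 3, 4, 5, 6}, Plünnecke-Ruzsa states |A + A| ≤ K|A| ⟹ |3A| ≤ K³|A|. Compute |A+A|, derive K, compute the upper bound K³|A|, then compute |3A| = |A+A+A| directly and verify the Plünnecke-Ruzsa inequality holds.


|A| = 6.
Step 1: Compute A + A by enumerating all 36 pairs.
A + A = {2, 3, 4, 5, 6, 7, 8, 9, 10, 11, 12}, so |A + A| = 11.
Step 2: Doubling constant K = |A + A|/|A| = 11/6 = 11/6 ≈ 1.8333.
Step 3: Plünnecke-Ruzsa gives |3A| ≤ K³·|A| = (1.8333)³ · 6 ≈ 36.9722.
Step 4: Compute 3A = A + A + A directly by enumerating all triples (a,b,c) ∈ A³; |3A| = 16.
Step 5: Check 16 ≤ 36.9722? Yes ✓.

K = 11/6, Plünnecke-Ruzsa bound K³|A| ≈ 36.9722, |3A| = 16, inequality holds.


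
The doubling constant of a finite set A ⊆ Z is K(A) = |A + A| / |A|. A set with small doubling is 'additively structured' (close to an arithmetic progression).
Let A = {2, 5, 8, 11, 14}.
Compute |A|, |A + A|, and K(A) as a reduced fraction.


|A| = 5.
Compute A + A by enumerating all 25 pairs.
A + A = {4, 7, 10, 13, 16, 19, 22, 25, 28}, so |A + A| = 9.
K = |A + A| / |A| = 9/5 (already in lowest terms) ≈ 1.8000.
Reference: AP of size 5 gives K = 9/5 ≈ 1.8000; a fully generic set of size 5 gives K ≈ 3.0000.

|A| = 5, |A + A| = 9, K = 9/5.


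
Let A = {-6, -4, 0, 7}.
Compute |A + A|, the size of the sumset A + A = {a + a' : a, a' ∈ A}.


A + A = {a + a' : a, a' ∈ A}; |A| = 4.
General bounds: 2|A| - 1 ≤ |A + A| ≤ |A|(|A|+1)/2, i.e. 7 ≤ |A + A| ≤ 10.
Lower bound 2|A|-1 is attained iff A is an arithmetic progression.
Enumerate sums a + a' for a ≤ a' (symmetric, so this suffices):
a = -6: -6+-6=-12, -6+-4=-10, -6+0=-6, -6+7=1
a = -4: -4+-4=-8, -4+0=-4, -4+7=3
a = 0: 0+0=0, 0+7=7
a = 7: 7+7=14
Distinct sums: {-12, -10, -8, -6, -4, 0, 1, 3, 7, 14}
|A + A| = 10

|A + A| = 10


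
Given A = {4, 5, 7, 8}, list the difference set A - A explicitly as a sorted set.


A - A = {a - a' : a, a' ∈ A}.
Compute a - a' for each ordered pair (a, a'):
a = 4: 4-4=0, 4-5=-1, 4-7=-3, 4-8=-4
a = 5: 5-4=1, 5-5=0, 5-7=-2, 5-8=-3
a = 7: 7-4=3, 7-5=2, 7-7=0, 7-8=-1
a = 8: 8-4=4, 8-5=3, 8-7=1, 8-8=0
Collecting distinct values (and noting 0 appears from a-a):
A - A = {-4, -3, -2, -1, 0, 1, 2, 3, 4}
|A - A| = 9

A - A = {-4, -3, -2, -1, 0, 1, 2, 3, 4}


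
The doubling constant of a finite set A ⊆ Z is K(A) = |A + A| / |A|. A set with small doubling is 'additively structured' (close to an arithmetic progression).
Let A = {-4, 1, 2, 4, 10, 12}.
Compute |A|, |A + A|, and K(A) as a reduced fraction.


|A| = 6.
Compute A + A by enumerating all 36 pairs.
A + A = {-8, -3, -2, 0, 2, 3, 4, 5, 6, 8, 11, 12, 13, 14, 16, 20, 22, 24}, so |A + A| = 18.
K = |A + A| / |A| = 18/6 = 3/1 ≈ 3.0000.
Reference: AP of size 6 gives K = 11/6 ≈ 1.8333; a fully generic set of size 6 gives K ≈ 3.5000.

|A| = 6, |A + A| = 18, K = 18/6 = 3/1.


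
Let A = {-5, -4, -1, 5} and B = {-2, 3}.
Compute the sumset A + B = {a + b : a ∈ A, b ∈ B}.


A + B = {a + b : a ∈ A, b ∈ B}.
Enumerate all |A|·|B| = 4·2 = 8 pairs (a, b) and collect distinct sums.
a = -5: -5+-2=-7, -5+3=-2
a = -4: -4+-2=-6, -4+3=-1
a = -1: -1+-2=-3, -1+3=2
a = 5: 5+-2=3, 5+3=8
Collecting distinct sums: A + B = {-7, -6, -3, -2, -1, 2, 3, 8}
|A + B| = 8

A + B = {-7, -6, -3, -2, -1, 2, 3, 8}


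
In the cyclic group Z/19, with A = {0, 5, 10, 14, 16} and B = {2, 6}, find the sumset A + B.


Work in Z/19Z: reduce every sum a + b modulo 19.
Enumerate all 10 pairs:
a = 0: 0+2=2, 0+6=6
a = 5: 5+2=7, 5+6=11
a = 10: 10+2=12, 10+6=16
a = 14: 14+2=16, 14+6=1
a = 16: 16+2=18, 16+6=3
Distinct residues collected: {1, 2, 3, 6, 7, 11, 12, 16, 18}
|A + B| = 9 (out of 19 total residues).

A + B = {1, 2, 3, 6, 7, 11, 12, 16, 18}


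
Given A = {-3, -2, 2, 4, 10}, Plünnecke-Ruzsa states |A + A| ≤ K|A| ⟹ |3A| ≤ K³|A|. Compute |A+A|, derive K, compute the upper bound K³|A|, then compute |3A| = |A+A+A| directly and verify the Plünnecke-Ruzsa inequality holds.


|A| = 5.
Step 1: Compute A + A by enumerating all 25 pairs.
A + A = {-6, -5, -4, -1, 0, 1, 2, 4, 6, 7, 8, 12, 14, 20}, so |A + A| = 14.
Step 2: Doubling constant K = |A + A|/|A| = 14/5 = 14/5 ≈ 2.8000.
Step 3: Plünnecke-Ruzsa gives |3A| ≤ K³·|A| = (2.8000)³ · 5 ≈ 109.7600.
Step 4: Compute 3A = A + A + A directly by enumerating all triples (a,b,c) ∈ A³; |3A| = 27.
Step 5: Check 27 ≤ 109.7600? Yes ✓.

K = 14/5, Plünnecke-Ruzsa bound K³|A| ≈ 109.7600, |3A| = 27, inequality holds.


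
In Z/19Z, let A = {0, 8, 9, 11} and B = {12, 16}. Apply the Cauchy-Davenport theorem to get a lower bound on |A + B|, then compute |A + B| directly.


Cauchy-Davenport: |A + B| ≥ min(p, |A| + |B| - 1) for A, B nonempty in Z/pZ.
|A| = 4, |B| = 2, p = 19.
CD lower bound = min(19, 4 + 2 - 1) = min(19, 5) = 5.
Compute A + B mod 19 directly:
a = 0: 0+12=12, 0+16=16
a = 8: 8+12=1, 8+16=5
a = 9: 9+12=2, 9+16=6
a = 11: 11+12=4, 11+16=8
A + B = {1, 2, 4, 5, 6, 8, 12, 16}, so |A + B| = 8.
Verify: 8 ≥ 5? Yes ✓.

CD lower bound = 5, actual |A + B| = 8.


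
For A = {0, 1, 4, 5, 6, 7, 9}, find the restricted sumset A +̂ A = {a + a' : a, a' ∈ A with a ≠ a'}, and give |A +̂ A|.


Restricted sumset: A +̂ A = {a + a' : a ∈ A, a' ∈ A, a ≠ a'}.
Equivalently, take A + A and drop any sum 2a that is achievable ONLY as a + a for a ∈ A (i.e. sums representable only with equal summands).
Enumerate pairs (a, a') with a < a' (symmetric, so each unordered pair gives one sum; this covers all a ≠ a'):
  0 + 1 = 1
  0 + 4 = 4
  0 + 5 = 5
  0 + 6 = 6
  0 + 7 = 7
  0 + 9 = 9
  1 + 4 = 5
  1 + 5 = 6
  1 + 6 = 7
  1 + 7 = 8
  1 + 9 = 10
  4 + 5 = 9
  4 + 6 = 10
  4 + 7 = 11
  4 + 9 = 13
  5 + 6 = 11
  5 + 7 = 12
  5 + 9 = 14
  6 + 7 = 13
  6 + 9 = 15
  7 + 9 = 16
Collected distinct sums: {1, 4, 5, 6, 7, 8, 9, 10, 11, 12, 13, 14, 15, 16}
|A +̂ A| = 14
(Reference bound: |A +̂ A| ≥ 2|A| - 3 for |A| ≥ 2, with |A| = 7 giving ≥ 11.)

|A +̂ A| = 14


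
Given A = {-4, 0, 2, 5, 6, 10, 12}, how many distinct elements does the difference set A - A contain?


A - A = {a - a' : a, a' ∈ A}; |A| = 7.
Bounds: 2|A|-1 ≤ |A - A| ≤ |A|² - |A| + 1, i.e. 13 ≤ |A - A| ≤ 43.
Note: 0 ∈ A - A always (from a - a). The set is symmetric: if d ∈ A - A then -d ∈ A - A.
Enumerate nonzero differences d = a - a' with a > a' (then include -d):
Positive differences: {1, 2, 3, 4, 5, 6, 7, 8, 9, 10, 12, 14, 16}
Full difference set: {0} ∪ (positive diffs) ∪ (negative diffs).
|A - A| = 1 + 2·13 = 27 (matches direct enumeration: 27).

|A - A| = 27


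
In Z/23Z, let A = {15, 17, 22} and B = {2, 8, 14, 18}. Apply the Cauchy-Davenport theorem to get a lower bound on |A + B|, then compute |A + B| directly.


Cauchy-Davenport: |A + B| ≥ min(p, |A| + |B| - 1) for A, B nonempty in Z/pZ.
|A| = 3, |B| = 4, p = 23.
CD lower bound = min(23, 3 + 4 - 1) = min(23, 6) = 6.
Compute A + B mod 23 directly:
a = 15: 15+2=17, 15+8=0, 15+14=6, 15+18=10
a = 17: 17+2=19, 17+8=2, 17+14=8, 17+18=12
a = 22: 22+2=1, 22+8=7, 22+14=13, 22+18=17
A + B = {0, 1, 2, 6, 7, 8, 10, 12, 13, 17, 19}, so |A + B| = 11.
Verify: 11 ≥ 6? Yes ✓.

CD lower bound = 6, actual |A + B| = 11.


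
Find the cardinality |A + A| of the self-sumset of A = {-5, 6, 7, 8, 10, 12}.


A + A = {a + a' : a, a' ∈ A}; |A| = 6.
General bounds: 2|A| - 1 ≤ |A + A| ≤ |A|(|A|+1)/2, i.e. 11 ≤ |A + A| ≤ 21.
Lower bound 2|A|-1 is attained iff A is an arithmetic progression.
Enumerate sums a + a' for a ≤ a' (symmetric, so this suffices):
a = -5: -5+-5=-10, -5+6=1, -5+7=2, -5+8=3, -5+10=5, -5+12=7
a = 6: 6+6=12, 6+7=13, 6+8=14, 6+10=16, 6+12=18
a = 7: 7+7=14, 7+8=15, 7+10=17, 7+12=19
a = 8: 8+8=16, 8+10=18, 8+12=20
a = 10: 10+10=20, 10+12=22
a = 12: 12+12=24
Distinct sums: {-10, 1, 2, 3, 5, 7, 12, 13, 14, 15, 16, 17, 18, 19, 20, 22, 24}
|A + A| = 17

|A + A| = 17


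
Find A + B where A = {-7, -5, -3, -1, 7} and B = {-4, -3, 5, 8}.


A + B = {a + b : a ∈ A, b ∈ B}.
Enumerate all |A|·|B| = 5·4 = 20 pairs (a, b) and collect distinct sums.
a = -7: -7+-4=-11, -7+-3=-10, -7+5=-2, -7+8=1
a = -5: -5+-4=-9, -5+-3=-8, -5+5=0, -5+8=3
a = -3: -3+-4=-7, -3+-3=-6, -3+5=2, -3+8=5
a = -1: -1+-4=-5, -1+-3=-4, -1+5=4, -1+8=7
a = 7: 7+-4=3, 7+-3=4, 7+5=12, 7+8=15
Collecting distinct sums: A + B = {-11, -10, -9, -8, -7, -6, -5, -4, -2, 0, 1, 2, 3, 4, 5, 7, 12, 15}
|A + B| = 18

A + B = {-11, -10, -9, -8, -7, -6, -5, -4, -2, 0, 1, 2, 3, 4, 5, 7, 12, 15}


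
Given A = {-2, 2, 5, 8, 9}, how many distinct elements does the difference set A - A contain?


A - A = {a - a' : a, a' ∈ A}; |A| = 5.
Bounds: 2|A|-1 ≤ |A - A| ≤ |A|² - |A| + 1, i.e. 9 ≤ |A - A| ≤ 21.
Note: 0 ∈ A - A always (from a - a). The set is symmetric: if d ∈ A - A then -d ∈ A - A.
Enumerate nonzero differences d = a - a' with a > a' (then include -d):
Positive differences: {1, 3, 4, 6, 7, 10, 11}
Full difference set: {0} ∪ (positive diffs) ∪ (negative diffs).
|A - A| = 1 + 2·7 = 15 (matches direct enumeration: 15).

|A - A| = 15


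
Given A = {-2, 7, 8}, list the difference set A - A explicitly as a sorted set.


A - A = {a - a' : a, a' ∈ A}.
Compute a - a' for each ordered pair (a, a'):
a = -2: -2--2=0, -2-7=-9, -2-8=-10
a = 7: 7--2=9, 7-7=0, 7-8=-1
a = 8: 8--2=10, 8-7=1, 8-8=0
Collecting distinct values (and noting 0 appears from a-a):
A - A = {-10, -9, -1, 0, 1, 9, 10}
|A - A| = 7

A - A = {-10, -9, -1, 0, 1, 9, 10}


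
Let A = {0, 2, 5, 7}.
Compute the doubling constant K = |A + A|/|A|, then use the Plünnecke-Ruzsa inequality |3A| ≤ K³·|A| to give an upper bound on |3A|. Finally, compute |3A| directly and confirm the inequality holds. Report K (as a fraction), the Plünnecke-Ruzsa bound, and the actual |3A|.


|A| = 4.
Step 1: Compute A + A by enumerating all 16 pairs.
A + A = {0, 2, 4, 5, 7, 9, 10, 12, 14}, so |A + A| = 9.
Step 2: Doubling constant K = |A + A|/|A| = 9/4 = 9/4 ≈ 2.2500.
Step 3: Plünnecke-Ruzsa gives |3A| ≤ K³·|A| = (2.2500)³ · 4 ≈ 45.5625.
Step 4: Compute 3A = A + A + A directly by enumerating all triples (a,b,c) ∈ A³; |3A| = 16.
Step 5: Check 16 ≤ 45.5625? Yes ✓.

K = 9/4, Plünnecke-Ruzsa bound K³|A| ≈ 45.5625, |3A| = 16, inequality holds.


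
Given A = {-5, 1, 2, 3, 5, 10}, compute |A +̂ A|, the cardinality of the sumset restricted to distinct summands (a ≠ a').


Restricted sumset: A +̂ A = {a + a' : a ∈ A, a' ∈ A, a ≠ a'}.
Equivalently, take A + A and drop any sum 2a that is achievable ONLY as a + a for a ∈ A (i.e. sums representable only with equal summands).
Enumerate pairs (a, a') with a < a' (symmetric, so each unordered pair gives one sum; this covers all a ≠ a'):
  -5 + 1 = -4
  -5 + 2 = -3
  -5 + 3 = -2
  -5 + 5 = 0
  -5 + 10 = 5
  1 + 2 = 3
  1 + 3 = 4
  1 + 5 = 6
  1 + 10 = 11
  2 + 3 = 5
  2 + 5 = 7
  2 + 10 = 12
  3 + 5 = 8
  3 + 10 = 13
  5 + 10 = 15
Collected distinct sums: {-4, -3, -2, 0, 3, 4, 5, 6, 7, 8, 11, 12, 13, 15}
|A +̂ A| = 14
(Reference bound: |A +̂ A| ≥ 2|A| - 3 for |A| ≥ 2, with |A| = 6 giving ≥ 9.)

|A +̂ A| = 14


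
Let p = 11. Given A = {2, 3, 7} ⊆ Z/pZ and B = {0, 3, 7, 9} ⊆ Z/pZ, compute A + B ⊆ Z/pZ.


Work in Z/11Z: reduce every sum a + b modulo 11.
Enumerate all 12 pairs:
a = 2: 2+0=2, 2+3=5, 2+7=9, 2+9=0
a = 3: 3+0=3, 3+3=6, 3+7=10, 3+9=1
a = 7: 7+0=7, 7+3=10, 7+7=3, 7+9=5
Distinct residues collected: {0, 1, 2, 3, 5, 6, 7, 9, 10}
|A + B| = 9 (out of 11 total residues).

A + B = {0, 1, 2, 3, 5, 6, 7, 9, 10}


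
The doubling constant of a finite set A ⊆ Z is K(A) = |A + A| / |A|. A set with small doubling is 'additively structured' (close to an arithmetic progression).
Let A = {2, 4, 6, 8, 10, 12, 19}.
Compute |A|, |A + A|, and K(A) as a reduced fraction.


|A| = 7.
Compute A + A by enumerating all 49 pairs.
A + A = {4, 6, 8, 10, 12, 14, 16, 18, 20, 21, 22, 23, 24, 25, 27, 29, 31, 38}, so |A + A| = 18.
K = |A + A| / |A| = 18/7 (already in lowest terms) ≈ 2.5714.
Reference: AP of size 7 gives K = 13/7 ≈ 1.8571; a fully generic set of size 7 gives K ≈ 4.0000.

|A| = 7, |A + A| = 18, K = 18/7.


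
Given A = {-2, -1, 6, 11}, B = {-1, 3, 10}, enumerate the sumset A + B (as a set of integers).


A + B = {a + b : a ∈ A, b ∈ B}.
Enumerate all |A|·|B| = 4·3 = 12 pairs (a, b) and collect distinct sums.
a = -2: -2+-1=-3, -2+3=1, -2+10=8
a = -1: -1+-1=-2, -1+3=2, -1+10=9
a = 6: 6+-1=5, 6+3=9, 6+10=16
a = 11: 11+-1=10, 11+3=14, 11+10=21
Collecting distinct sums: A + B = {-3, -2, 1, 2, 5, 8, 9, 10, 14, 16, 21}
|A + B| = 11

A + B = {-3, -2, 1, 2, 5, 8, 9, 10, 14, 16, 21}


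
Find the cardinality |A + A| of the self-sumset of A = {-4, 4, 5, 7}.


A + A = {a + a' : a, a' ∈ A}; |A| = 4.
General bounds: 2|A| - 1 ≤ |A + A| ≤ |A|(|A|+1)/2, i.e. 7 ≤ |A + A| ≤ 10.
Lower bound 2|A|-1 is attained iff A is an arithmetic progression.
Enumerate sums a + a' for a ≤ a' (symmetric, so this suffices):
a = -4: -4+-4=-8, -4+4=0, -4+5=1, -4+7=3
a = 4: 4+4=8, 4+5=9, 4+7=11
a = 5: 5+5=10, 5+7=12
a = 7: 7+7=14
Distinct sums: {-8, 0, 1, 3, 8, 9, 10, 11, 12, 14}
|A + A| = 10

|A + A| = 10


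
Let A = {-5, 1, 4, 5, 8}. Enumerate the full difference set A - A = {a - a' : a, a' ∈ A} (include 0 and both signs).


A - A = {a - a' : a, a' ∈ A}.
Compute a - a' for each ordered pair (a, a'):
a = -5: -5--5=0, -5-1=-6, -5-4=-9, -5-5=-10, -5-8=-13
a = 1: 1--5=6, 1-1=0, 1-4=-3, 1-5=-4, 1-8=-7
a = 4: 4--5=9, 4-1=3, 4-4=0, 4-5=-1, 4-8=-4
a = 5: 5--5=10, 5-1=4, 5-4=1, 5-5=0, 5-8=-3
a = 8: 8--5=13, 8-1=7, 8-4=4, 8-5=3, 8-8=0
Collecting distinct values (and noting 0 appears from a-a):
A - A = {-13, -10, -9, -7, -6, -4, -3, -1, 0, 1, 3, 4, 6, 7, 9, 10, 13}
|A - A| = 17

A - A = {-13, -10, -9, -7, -6, -4, -3, -1, 0, 1, 3, 4, 6, 7, 9, 10, 13}


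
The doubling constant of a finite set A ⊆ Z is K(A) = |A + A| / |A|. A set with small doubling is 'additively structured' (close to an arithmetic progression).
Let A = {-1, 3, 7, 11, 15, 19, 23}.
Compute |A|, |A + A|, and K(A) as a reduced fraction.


|A| = 7.
Compute A + A by enumerating all 49 pairs.
A + A = {-2, 2, 6, 10, 14, 18, 22, 26, 30, 34, 38, 42, 46}, so |A + A| = 13.
K = |A + A| / |A| = 13/7 (already in lowest terms) ≈ 1.8571.
Reference: AP of size 7 gives K = 13/7 ≈ 1.8571; a fully generic set of size 7 gives K ≈ 4.0000.

|A| = 7, |A + A| = 13, K = 13/7.


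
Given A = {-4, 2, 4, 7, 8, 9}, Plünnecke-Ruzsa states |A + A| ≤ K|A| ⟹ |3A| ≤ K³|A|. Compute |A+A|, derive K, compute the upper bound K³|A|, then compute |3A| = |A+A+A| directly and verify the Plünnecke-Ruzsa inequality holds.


|A| = 6.
Step 1: Compute A + A by enumerating all 36 pairs.
A + A = {-8, -2, 0, 3, 4, 5, 6, 8, 9, 10, 11, 12, 13, 14, 15, 16, 17, 18}, so |A + A| = 18.
Step 2: Doubling constant K = |A + A|/|A| = 18/6 = 18/6 ≈ 3.0000.
Step 3: Plünnecke-Ruzsa gives |3A| ≤ K³·|A| = (3.0000)³ · 6 ≈ 162.0000.
Step 4: Compute 3A = A + A + A directly by enumerating all triples (a,b,c) ∈ A³; |3A| = 31.
Step 5: Check 31 ≤ 162.0000? Yes ✓.

K = 18/6, Plünnecke-Ruzsa bound K³|A| ≈ 162.0000, |3A| = 31, inequality holds.


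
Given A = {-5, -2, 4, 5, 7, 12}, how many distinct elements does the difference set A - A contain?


A - A = {a - a' : a, a' ∈ A}; |A| = 6.
Bounds: 2|A|-1 ≤ |A - A| ≤ |A|² - |A| + 1, i.e. 11 ≤ |A - A| ≤ 31.
Note: 0 ∈ A - A always (from a - a). The set is symmetric: if d ∈ A - A then -d ∈ A - A.
Enumerate nonzero differences d = a - a' with a > a' (then include -d):
Positive differences: {1, 2, 3, 5, 6, 7, 8, 9, 10, 12, 14, 17}
Full difference set: {0} ∪ (positive diffs) ∪ (negative diffs).
|A - A| = 1 + 2·12 = 25 (matches direct enumeration: 25).

|A - A| = 25


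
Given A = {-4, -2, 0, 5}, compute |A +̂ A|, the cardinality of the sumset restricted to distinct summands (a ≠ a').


Restricted sumset: A +̂ A = {a + a' : a ∈ A, a' ∈ A, a ≠ a'}.
Equivalently, take A + A and drop any sum 2a that is achievable ONLY as a + a for a ∈ A (i.e. sums representable only with equal summands).
Enumerate pairs (a, a') with a < a' (symmetric, so each unordered pair gives one sum; this covers all a ≠ a'):
  -4 + -2 = -6
  -4 + 0 = -4
  -4 + 5 = 1
  -2 + 0 = -2
  -2 + 5 = 3
  0 + 5 = 5
Collected distinct sums: {-6, -4, -2, 1, 3, 5}
|A +̂ A| = 6
(Reference bound: |A +̂ A| ≥ 2|A| - 3 for |A| ≥ 2, with |A| = 4 giving ≥ 5.)

|A +̂ A| = 6


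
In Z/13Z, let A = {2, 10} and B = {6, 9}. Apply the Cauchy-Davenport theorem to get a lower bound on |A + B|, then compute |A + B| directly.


Cauchy-Davenport: |A + B| ≥ min(p, |A| + |B| - 1) for A, B nonempty in Z/pZ.
|A| = 2, |B| = 2, p = 13.
CD lower bound = min(13, 2 + 2 - 1) = min(13, 3) = 3.
Compute A + B mod 13 directly:
a = 2: 2+6=8, 2+9=11
a = 10: 10+6=3, 10+9=6
A + B = {3, 6, 8, 11}, so |A + B| = 4.
Verify: 4 ≥ 3? Yes ✓.

CD lower bound = 3, actual |A + B| = 4.


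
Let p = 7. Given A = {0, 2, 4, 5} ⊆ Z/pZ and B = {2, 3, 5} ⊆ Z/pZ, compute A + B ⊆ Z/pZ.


Work in Z/7Z: reduce every sum a + b modulo 7.
Enumerate all 12 pairs:
a = 0: 0+2=2, 0+3=3, 0+5=5
a = 2: 2+2=4, 2+3=5, 2+5=0
a = 4: 4+2=6, 4+3=0, 4+5=2
a = 5: 5+2=0, 5+3=1, 5+5=3
Distinct residues collected: {0, 1, 2, 3, 4, 5, 6}
|A + B| = 7 (out of 7 total residues).

A + B = {0, 1, 2, 3, 4, 5, 6}


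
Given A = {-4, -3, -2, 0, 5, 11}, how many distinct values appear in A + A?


A + A = {a + a' : a, a' ∈ A}; |A| = 6.
General bounds: 2|A| - 1 ≤ |A + A| ≤ |A|(|A|+1)/2, i.e. 11 ≤ |A + A| ≤ 21.
Lower bound 2|A|-1 is attained iff A is an arithmetic progression.
Enumerate sums a + a' for a ≤ a' (symmetric, so this suffices):
a = -4: -4+-4=-8, -4+-3=-7, -4+-2=-6, -4+0=-4, -4+5=1, -4+11=7
a = -3: -3+-3=-6, -3+-2=-5, -3+0=-3, -3+5=2, -3+11=8
a = -2: -2+-2=-4, -2+0=-2, -2+5=3, -2+11=9
a = 0: 0+0=0, 0+5=5, 0+11=11
a = 5: 5+5=10, 5+11=16
a = 11: 11+11=22
Distinct sums: {-8, -7, -6, -5, -4, -3, -2, 0, 1, 2, 3, 5, 7, 8, 9, 10, 11, 16, 22}
|A + A| = 19

|A + A| = 19


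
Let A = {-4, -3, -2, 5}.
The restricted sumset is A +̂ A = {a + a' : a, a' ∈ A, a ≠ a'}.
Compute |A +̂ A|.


Restricted sumset: A +̂ A = {a + a' : a ∈ A, a' ∈ A, a ≠ a'}.
Equivalently, take A + A and drop any sum 2a that is achievable ONLY as a + a for a ∈ A (i.e. sums representable only with equal summands).
Enumerate pairs (a, a') with a < a' (symmetric, so each unordered pair gives one sum; this covers all a ≠ a'):
  -4 + -3 = -7
  -4 + -2 = -6
  -4 + 5 = 1
  -3 + -2 = -5
  -3 + 5 = 2
  -2 + 5 = 3
Collected distinct sums: {-7, -6, -5, 1, 2, 3}
|A +̂ A| = 6
(Reference bound: |A +̂ A| ≥ 2|A| - 3 for |A| ≥ 2, with |A| = 4 giving ≥ 5.)

|A +̂ A| = 6


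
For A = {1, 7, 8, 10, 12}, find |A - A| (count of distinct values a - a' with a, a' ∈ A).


A - A = {a - a' : a, a' ∈ A}; |A| = 5.
Bounds: 2|A|-1 ≤ |A - A| ≤ |A|² - |A| + 1, i.e. 9 ≤ |A - A| ≤ 21.
Note: 0 ∈ A - A always (from a - a). The set is symmetric: if d ∈ A - A then -d ∈ A - A.
Enumerate nonzero differences d = a - a' with a > a' (then include -d):
Positive differences: {1, 2, 3, 4, 5, 6, 7, 9, 11}
Full difference set: {0} ∪ (positive diffs) ∪ (negative diffs).
|A - A| = 1 + 2·9 = 19 (matches direct enumeration: 19).

|A - A| = 19


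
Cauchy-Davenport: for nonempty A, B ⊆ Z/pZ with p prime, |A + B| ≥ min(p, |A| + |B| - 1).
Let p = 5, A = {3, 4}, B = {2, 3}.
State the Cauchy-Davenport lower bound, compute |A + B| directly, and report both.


Cauchy-Davenport: |A + B| ≥ min(p, |A| + |B| - 1) for A, B nonempty in Z/pZ.
|A| = 2, |B| = 2, p = 5.
CD lower bound = min(5, 2 + 2 - 1) = min(5, 3) = 3.
Compute A + B mod 5 directly:
a = 3: 3+2=0, 3+3=1
a = 4: 4+2=1, 4+3=2
A + B = {0, 1, 2}, so |A + B| = 3.
Verify: 3 ≥ 3? Yes ✓.

CD lower bound = 3, actual |A + B| = 3.


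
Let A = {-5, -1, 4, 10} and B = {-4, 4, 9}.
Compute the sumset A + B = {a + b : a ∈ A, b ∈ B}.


A + B = {a + b : a ∈ A, b ∈ B}.
Enumerate all |A|·|B| = 4·3 = 12 pairs (a, b) and collect distinct sums.
a = -5: -5+-4=-9, -5+4=-1, -5+9=4
a = -1: -1+-4=-5, -1+4=3, -1+9=8
a = 4: 4+-4=0, 4+4=8, 4+9=13
a = 10: 10+-4=6, 10+4=14, 10+9=19
Collecting distinct sums: A + B = {-9, -5, -1, 0, 3, 4, 6, 8, 13, 14, 19}
|A + B| = 11

A + B = {-9, -5, -1, 0, 3, 4, 6, 8, 13, 14, 19}


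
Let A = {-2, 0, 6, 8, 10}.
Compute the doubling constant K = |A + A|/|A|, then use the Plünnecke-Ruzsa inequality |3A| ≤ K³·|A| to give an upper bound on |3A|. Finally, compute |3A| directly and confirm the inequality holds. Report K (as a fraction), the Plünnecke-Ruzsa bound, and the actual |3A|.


|A| = 5.
Step 1: Compute A + A by enumerating all 25 pairs.
A + A = {-4, -2, 0, 4, 6, 8, 10, 12, 14, 16, 18, 20}, so |A + A| = 12.
Step 2: Doubling constant K = |A + A|/|A| = 12/5 = 12/5 ≈ 2.4000.
Step 3: Plünnecke-Ruzsa gives |3A| ≤ K³·|A| = (2.4000)³ · 5 ≈ 69.1200.
Step 4: Compute 3A = A + A + A directly by enumerating all triples (a,b,c) ∈ A³; |3A| = 19.
Step 5: Check 19 ≤ 69.1200? Yes ✓.

K = 12/5, Plünnecke-Ruzsa bound K³|A| ≈ 69.1200, |3A| = 19, inequality holds.


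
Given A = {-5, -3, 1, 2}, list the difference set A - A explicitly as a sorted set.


A - A = {a - a' : a, a' ∈ A}.
Compute a - a' for each ordered pair (a, a'):
a = -5: -5--5=0, -5--3=-2, -5-1=-6, -5-2=-7
a = -3: -3--5=2, -3--3=0, -3-1=-4, -3-2=-5
a = 1: 1--5=6, 1--3=4, 1-1=0, 1-2=-1
a = 2: 2--5=7, 2--3=5, 2-1=1, 2-2=0
Collecting distinct values (and noting 0 appears from a-a):
A - A = {-7, -6, -5, -4, -2, -1, 0, 1, 2, 4, 5, 6, 7}
|A - A| = 13

A - A = {-7, -6, -5, -4, -2, -1, 0, 1, 2, 4, 5, 6, 7}


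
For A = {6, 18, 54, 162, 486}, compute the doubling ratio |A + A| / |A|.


|A| = 5.
Compute A + A by enumerating all 25 pairs.
A + A = {12, 24, 36, 60, 72, 108, 168, 180, 216, 324, 492, 504, 540, 648, 972}, so |A + A| = 15.
K = |A + A| / |A| = 15/5 = 3/1 ≈ 3.0000.
Reference: AP of size 5 gives K = 9/5 ≈ 1.8000; a fully generic set of size 5 gives K ≈ 3.0000.

|A| = 5, |A + A| = 15, K = 15/5 = 3/1.


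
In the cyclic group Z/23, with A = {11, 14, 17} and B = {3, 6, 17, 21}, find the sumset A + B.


Work in Z/23Z: reduce every sum a + b modulo 23.
Enumerate all 12 pairs:
a = 11: 11+3=14, 11+6=17, 11+17=5, 11+21=9
a = 14: 14+3=17, 14+6=20, 14+17=8, 14+21=12
a = 17: 17+3=20, 17+6=0, 17+17=11, 17+21=15
Distinct residues collected: {0, 5, 8, 9, 11, 12, 14, 15, 17, 20}
|A + B| = 10 (out of 23 total residues).

A + B = {0, 5, 8, 9, 11, 12, 14, 15, 17, 20}


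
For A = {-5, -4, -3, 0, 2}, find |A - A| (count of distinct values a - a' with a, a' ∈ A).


A - A = {a - a' : a, a' ∈ A}; |A| = 5.
Bounds: 2|A|-1 ≤ |A - A| ≤ |A|² - |A| + 1, i.e. 9 ≤ |A - A| ≤ 21.
Note: 0 ∈ A - A always (from a - a). The set is symmetric: if d ∈ A - A then -d ∈ A - A.
Enumerate nonzero differences d = a - a' with a > a' (then include -d):
Positive differences: {1, 2, 3, 4, 5, 6, 7}
Full difference set: {0} ∪ (positive diffs) ∪ (negative diffs).
|A - A| = 1 + 2·7 = 15 (matches direct enumeration: 15).

|A - A| = 15


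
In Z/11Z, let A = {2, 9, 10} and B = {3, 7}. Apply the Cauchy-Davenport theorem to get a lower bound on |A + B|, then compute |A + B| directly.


Cauchy-Davenport: |A + B| ≥ min(p, |A| + |B| - 1) for A, B nonempty in Z/pZ.
|A| = 3, |B| = 2, p = 11.
CD lower bound = min(11, 3 + 2 - 1) = min(11, 4) = 4.
Compute A + B mod 11 directly:
a = 2: 2+3=5, 2+7=9
a = 9: 9+3=1, 9+7=5
a = 10: 10+3=2, 10+7=6
A + B = {1, 2, 5, 6, 9}, so |A + B| = 5.
Verify: 5 ≥ 4? Yes ✓.

CD lower bound = 4, actual |A + B| = 5.
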